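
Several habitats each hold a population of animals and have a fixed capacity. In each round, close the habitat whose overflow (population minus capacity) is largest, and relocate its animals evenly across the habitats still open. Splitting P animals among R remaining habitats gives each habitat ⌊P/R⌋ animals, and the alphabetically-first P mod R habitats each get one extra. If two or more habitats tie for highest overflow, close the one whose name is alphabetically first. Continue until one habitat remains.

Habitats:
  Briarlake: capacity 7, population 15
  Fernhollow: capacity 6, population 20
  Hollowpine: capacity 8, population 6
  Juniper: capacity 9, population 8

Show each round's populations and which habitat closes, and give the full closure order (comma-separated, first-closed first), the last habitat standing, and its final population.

Round 1: Briarlake=15 Fernhollow=20 Hollowpine=6 Juniper=8 → close Fernhollow (overflow 14)
  20÷3 = 6 each, +1 to first 2
Round 2: Briarlake=22 Hollowpine=13 Juniper=14 → close Briarlake (overflow 15)
  22÷2 = 11 each, +1 to first 0
Round 3: Hollowpine=24 Juniper=25 → close Hollowpine (overflow 16)
  24÷1 = 24 each, +1 to first 0

Closure order: Fernhollow, Briarlake, Hollowpine
Last habitat: Juniper with 49 animals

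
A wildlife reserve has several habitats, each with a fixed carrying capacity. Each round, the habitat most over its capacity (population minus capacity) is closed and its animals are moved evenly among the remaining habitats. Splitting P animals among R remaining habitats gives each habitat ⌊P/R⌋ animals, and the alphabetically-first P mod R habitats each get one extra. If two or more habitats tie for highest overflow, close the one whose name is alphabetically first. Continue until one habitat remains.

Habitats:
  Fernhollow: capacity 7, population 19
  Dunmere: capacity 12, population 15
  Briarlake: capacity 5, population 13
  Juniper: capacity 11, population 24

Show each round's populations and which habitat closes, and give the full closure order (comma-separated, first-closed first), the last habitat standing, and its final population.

Round 1: Briarlake=13 Dunmere=15 Fernhollow=19 Juniper=24 → close Juniper (overflow 13)
  24÷3 = 8 each, +1 to first 0
Round 2: Briarlake=21 Dunmere=23 Fernhollow=27 → close Fernhollow (overflow 20)
  27÷2 = 13 each, +1 to first 1
Round 3: Briarlake=35 Dunmere=36 → close Briarlake (overflow 30)
  35÷1 = 35 each, +1 to first 0

Closure order: Juniper, Fernhollow, Briarlake
Last habitat: Dunmere with 71 animals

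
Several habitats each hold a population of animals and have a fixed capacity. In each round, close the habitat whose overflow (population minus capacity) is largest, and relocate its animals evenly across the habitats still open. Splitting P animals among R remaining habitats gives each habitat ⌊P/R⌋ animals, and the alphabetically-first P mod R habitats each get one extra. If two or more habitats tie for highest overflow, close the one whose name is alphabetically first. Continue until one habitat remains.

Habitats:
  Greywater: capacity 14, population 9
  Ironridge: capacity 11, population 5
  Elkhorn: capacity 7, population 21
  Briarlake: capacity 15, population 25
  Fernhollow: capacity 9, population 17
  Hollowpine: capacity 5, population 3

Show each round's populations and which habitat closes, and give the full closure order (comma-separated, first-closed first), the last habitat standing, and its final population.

Round 1: Briarlake=25 Elkhorn=21 Fernhollow=17 Greywater=9 Hollowpine=3 Ironridge=5 → close Elkhorn (overflow 14)
  21÷5 = 4 each, +1 to first 1
Round 2: Briarlake=30 Fernhollow=21 Greywater=13 Hollowpine=7 Ironridge=9 → close Briarlake (overflow 15)
  30÷4 = 7 each, +1 to first 2
Round 3: Fernhollow=29 Greywater=21 Hollowpine=14 Ironridge=16 → close Fernhollow (overflow 20)
  29÷3 = 9 each, +1 to first 2
Round 4: Greywater=31 Hollowpine=24 Ironridge=25 → close Hollowpine (overflow 19)
  24÷2 = 12 each, +1 to first 0
Round 5: Greywater=43 Ironridge=37 → close Greywater (overflow 29)
  43÷1 = 43 each, +1 to first 0

Closure order: Elkhorn, Briarlake, Fernhollow, Hollowpine, Greywater
Last habitat: Ironridge with 80 animals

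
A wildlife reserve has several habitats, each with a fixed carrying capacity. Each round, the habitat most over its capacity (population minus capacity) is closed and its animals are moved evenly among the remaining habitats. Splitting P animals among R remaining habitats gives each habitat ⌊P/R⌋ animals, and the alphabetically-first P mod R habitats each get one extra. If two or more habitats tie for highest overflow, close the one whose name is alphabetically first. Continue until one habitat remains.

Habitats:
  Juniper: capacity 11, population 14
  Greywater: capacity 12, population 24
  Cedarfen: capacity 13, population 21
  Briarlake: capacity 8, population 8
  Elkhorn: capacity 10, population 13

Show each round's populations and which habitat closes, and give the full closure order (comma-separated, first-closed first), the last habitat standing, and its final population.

Round 1: Briarlake=8 Cedarfen=21 Elkhorn=13 Greywater=24 Juniper=14 → close Greywater (overflow 12)
  24÷4 = 6 each, +1 to first 0
Round 2: Briarlake=14 Cedarfen=27 Elkhorn=19 Juniper=20 → close Cedarfen (overflow 14)
  27÷3 = 9 each, +1 to first 0
Round 3: Briarlake=23 Elkhorn=28 Juniper=29 → close Elkhorn (overflow 18)
  28÷2 = 14 each, +1 to first 0
Round 4: Briarlake=37 Juniper=43 → close Juniper (overflow 32)
  43÷1 = 43 each, +1 to first 0

Closure order: Greywater, Cedarfen, Elkhorn, Juniper
Last habitat: Briarlake with 80 animals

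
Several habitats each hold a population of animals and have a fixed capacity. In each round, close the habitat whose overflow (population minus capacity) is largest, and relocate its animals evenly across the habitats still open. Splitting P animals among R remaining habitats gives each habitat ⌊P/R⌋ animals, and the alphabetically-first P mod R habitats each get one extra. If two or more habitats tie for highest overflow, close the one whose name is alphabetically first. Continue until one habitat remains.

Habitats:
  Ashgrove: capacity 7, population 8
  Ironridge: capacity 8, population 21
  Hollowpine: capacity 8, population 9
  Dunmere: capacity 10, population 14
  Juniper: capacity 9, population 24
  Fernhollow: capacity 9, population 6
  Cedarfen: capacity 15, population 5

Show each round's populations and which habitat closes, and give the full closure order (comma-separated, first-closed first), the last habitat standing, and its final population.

Closure order: Juniper, Ironridge, Dunmere, Ashgrove, Hollowpine, Fernhollow
Last habitat: Cedarfen with 87 animals

Round 1: Ashgrove=8 Cedarfen=5 Dunmere=14 Fernhollow=6 Hollowpine=9 Ironridge=21 Juniper=24 → close Juniper (overflow 15)
  24÷6 = 4 each, +1 to first 0
Round 2: Ashgrove=12 Cedarfen=9 Dunmere=18 Fernhollow=10 Hollowpine=13 Ironridge=25 → close Ironridge (overflow 17)
  25÷5 = 5 each, +1 to first 0
Round 3: Ashgrove=17 Cedarfen=14 Dunmere=23 Fernhollow=15 Hollowpine=18 → close Dunmere (overflow 13)
  23÷4 = 5 each, +1 to first 3
Round 4: Ashgrove=23 Cedarfen=20 Fernhollow=21 Hollowpine=23 → close Ashgrove (overflow 16)
  23÷3 = 7 each, +1 to first 2
Round 5: Cedarfen=28 Fernhollow=29 Hollowpine=30 → close Hollowpine (overflow 22)
  30÷2 = 15 each, +1 to first 0
Round 6: Cedarfen=43 Fernhollow=44 → close Fernhollow (overflow 35)
  44÷1 = 44 each, +1 to first 0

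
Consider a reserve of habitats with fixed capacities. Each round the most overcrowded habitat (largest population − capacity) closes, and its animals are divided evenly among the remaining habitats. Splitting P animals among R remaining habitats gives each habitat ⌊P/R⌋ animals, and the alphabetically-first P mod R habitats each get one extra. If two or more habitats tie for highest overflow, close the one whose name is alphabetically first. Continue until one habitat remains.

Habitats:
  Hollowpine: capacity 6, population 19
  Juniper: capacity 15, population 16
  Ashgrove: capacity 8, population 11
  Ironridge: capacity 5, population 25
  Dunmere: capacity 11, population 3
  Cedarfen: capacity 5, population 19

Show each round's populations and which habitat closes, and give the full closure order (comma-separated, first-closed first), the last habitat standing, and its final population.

Closure order: Ironridge, Cedarfen, Hollowpine, Ashgrove, Juniper
Last habitat: Dunmere with 93 animals

Round 1: Ashgrove=11 Cedarfen=19 Dunmere=3 Hollowpine=19 Ironridge=25 Juniper=16 → close Ironridge (overflow 20)
  25÷5 = 5 each, +1 to first 0
Round 2: Ashgrove=16 Cedarfen=24 Dunmere=8 Hollowpine=24 Juniper=21 → close Cedarfen (overflow 19)
  24÷4 = 6 each, +1 to first 0
Round 3: Ashgrove=22 Dunmere=14 Hollowpine=30 Juniper=27 → close Hollowpine (overflow 24)
  30÷3 = 10 each, +1 to first 0
Round 4: Ashgrove=32 Dunmere=24 Juniper=37 → close Ashgrove (overflow 24)
  32÷2 = 16 each, +1 to first 0
Round 5: Dunmere=40 Juniper=53 → close Juniper (overflow 38)
  53÷1 = 53 each, +1 to first 0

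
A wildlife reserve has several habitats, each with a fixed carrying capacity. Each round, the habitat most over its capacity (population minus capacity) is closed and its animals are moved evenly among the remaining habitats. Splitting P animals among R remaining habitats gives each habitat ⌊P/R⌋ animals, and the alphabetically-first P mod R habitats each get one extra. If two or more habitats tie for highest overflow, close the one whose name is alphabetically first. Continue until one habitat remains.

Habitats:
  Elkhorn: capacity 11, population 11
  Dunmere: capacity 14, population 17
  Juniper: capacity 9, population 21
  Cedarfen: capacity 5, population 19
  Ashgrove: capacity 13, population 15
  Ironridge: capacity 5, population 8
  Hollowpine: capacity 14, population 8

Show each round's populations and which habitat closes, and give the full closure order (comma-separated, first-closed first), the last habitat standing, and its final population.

Round 1: Ashgrove=15 Cedarfen=19 Dunmere=17 Elkhorn=11 Hollowpine=8 Ironridge=8 Juniper=21 → close Cedarfen (overflow 14)
  19÷6 = 3 each, +1 to first 1
Round 2: Ashgrove=19 Dunmere=20 Elkhorn=14 Hollowpine=11 Ironridge=11 Juniper=24 → close Juniper (overflow 15)
  24÷5 = 4 each, +1 to first 4
Round 3: Ashgrove=24 Dunmere=25 Elkhorn=19 Hollowpine=16 Ironridge=15 → close Ashgrove (overflow 11)
  24÷4 = 6 each, +1 to first 0
Round 4: Dunmere=31 Elkhorn=25 Hollowpine=22 Ironridge=21 → close Dunmere (overflow 17)
  31÷3 = 10 each, +1 to first 1
Round 5: Elkhorn=36 Hollowpine=32 Ironridge=31 → close Ironridge (overflow 26)
  31÷2 = 15 each, +1 to first 1
Round 6: Elkhorn=52 Hollowpine=47 → close Elkhorn (overflow 41)
  52÷1 = 52 each, +1 to first 0

Closure order: Cedarfen, Juniper, Ashgrove, Dunmere, Ironridge, Elkhorn
Last habitat: Hollowpine with 99 animals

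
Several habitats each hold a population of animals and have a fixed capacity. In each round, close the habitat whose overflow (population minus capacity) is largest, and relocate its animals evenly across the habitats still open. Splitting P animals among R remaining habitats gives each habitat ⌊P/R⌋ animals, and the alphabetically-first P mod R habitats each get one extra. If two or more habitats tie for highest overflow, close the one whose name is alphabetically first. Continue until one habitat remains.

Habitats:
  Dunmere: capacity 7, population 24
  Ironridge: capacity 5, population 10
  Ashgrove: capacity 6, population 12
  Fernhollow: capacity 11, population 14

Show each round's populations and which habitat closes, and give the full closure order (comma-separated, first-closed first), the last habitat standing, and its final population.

Round 1: Ashgrove=12 Dunmere=24 Fernhollow=14 Ironridge=10 → close Dunmere (overflow 17)
  24÷3 = 8 each, +1 to first 0
Round 2: Ashgrove=20 Fernhollow=22 Ironridge=18 → close Ashgrove (overflow 14)
  20÷2 = 10 each, +1 to first 0
Round 3: Fernhollow=32 Ironridge=28 → close Ironridge (overflow 23)
  28÷1 = 28 each, +1 to first 0

Closure order: Dunmere, Ashgrove, Ironridge
Last habitat: Fernhollow with 60 animals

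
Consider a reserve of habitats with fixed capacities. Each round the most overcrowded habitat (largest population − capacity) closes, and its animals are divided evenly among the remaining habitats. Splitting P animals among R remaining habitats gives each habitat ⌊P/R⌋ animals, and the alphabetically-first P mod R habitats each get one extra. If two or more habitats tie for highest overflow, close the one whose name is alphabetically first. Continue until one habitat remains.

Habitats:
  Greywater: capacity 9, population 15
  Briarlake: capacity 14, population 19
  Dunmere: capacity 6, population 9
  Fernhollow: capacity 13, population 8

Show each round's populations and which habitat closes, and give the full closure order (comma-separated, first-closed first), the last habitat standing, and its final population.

Round 1: Briarlake=19 Dunmere=9 Fernhollow=8 Greywater=15 → close Greywater (overflow 6)
  15÷3 = 5 each, +1 to first 0
Round 2: Briarlake=24 Dunmere=14 Fernhollow=13 → close Briarlake (overflow 10)
  24÷2 = 12 each, +1 to first 0
Round 3: Dunmere=26 Fernhollow=25 → close Dunmere (overflow 20)
  26÷1 = 26 each, +1 to first 0

Closure order: Greywater, Briarlake, Dunmere
Last habitat: Fernhollow with 51 animals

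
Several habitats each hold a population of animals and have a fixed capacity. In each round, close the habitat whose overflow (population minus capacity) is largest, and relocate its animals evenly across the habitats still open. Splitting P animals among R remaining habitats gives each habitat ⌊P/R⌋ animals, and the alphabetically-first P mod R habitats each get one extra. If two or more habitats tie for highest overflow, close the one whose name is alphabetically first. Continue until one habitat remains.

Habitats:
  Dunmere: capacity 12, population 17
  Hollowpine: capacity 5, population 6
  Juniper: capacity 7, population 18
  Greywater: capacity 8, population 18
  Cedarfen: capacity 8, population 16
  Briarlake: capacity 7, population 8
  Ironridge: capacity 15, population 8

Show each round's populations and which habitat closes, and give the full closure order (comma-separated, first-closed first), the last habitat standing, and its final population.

Closure order: Juniper, Greywater, Cedarfen, Dunmere, Briarlake, Hollowpine
Last habitat: Ironridge with 91 animals

Round 1: Briarlake=8 Cedarfen=16 Dunmere=17 Greywater=18 Hollowpine=6 Ironridge=8 Juniper=18 → close Juniper (overflow 11)
  18÷6 = 3 each, +1 to first 0
Round 2: Briarlake=11 Cedarfen=19 Dunmere=20 Greywater=21 Hollowpine=9 Ironridge=11 → close Greywater (overflow 13)
  21÷5 = 4 each, +1 to first 1
Round 3: Briarlake=16 Cedarfen=23 Dunmere=24 Hollowpine=13 Ironridge=15 → close Cedarfen (overflow 15)
  23÷4 = 5 each, +1 to first 3
Round 4: Briarlake=22 Dunmere=30 Hollowpine=19 Ironridge=20 → close Dunmere (overflow 18)
  30÷3 = 10 each, +1 to first 0
Round 5: Briarlake=32 Hollowpine=29 Ironridge=30 → close Briarlake (overflow 25)
  32÷2 = 16 each, +1 to first 0
Round 6: Hollowpine=45 Ironridge=46 → close Hollowpine (overflow 40)
  45÷1 = 45 each, +1 to first 0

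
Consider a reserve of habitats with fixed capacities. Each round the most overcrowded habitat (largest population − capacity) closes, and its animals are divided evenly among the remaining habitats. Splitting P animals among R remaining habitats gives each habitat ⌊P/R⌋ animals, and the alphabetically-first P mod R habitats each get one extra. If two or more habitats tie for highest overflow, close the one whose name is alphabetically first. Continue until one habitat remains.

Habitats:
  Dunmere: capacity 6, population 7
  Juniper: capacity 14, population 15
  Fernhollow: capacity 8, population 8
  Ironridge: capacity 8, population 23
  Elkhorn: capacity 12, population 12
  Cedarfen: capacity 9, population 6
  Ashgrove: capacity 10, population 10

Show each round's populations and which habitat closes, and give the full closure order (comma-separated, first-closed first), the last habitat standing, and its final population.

Round 1: Ashgrove=10 Cedarfen=6 Dunmere=7 Elkhorn=12 Fernhollow=8 Ironridge=23 Juniper=15 → close Ironridge (overflow 15)
  23÷6 = 3 each, +1 to first 5
Round 2: Ashgrove=14 Cedarfen=10 Dunmere=11 Elkhorn=16 Fernhollow=12 Juniper=18 → close Dunmere (overflow 5)
  11÷5 = 2 each, +1 to first 1
Round 3: Ashgrove=17 Cedarfen=12 Elkhorn=18 Fernhollow=14 Juniper=20 → close Ashgrove (overflow 7)
  17÷4 = 4 each, +1 to first 1
Round 4: Cedarfen=17 Elkhorn=22 Fernhollow=18 Juniper=24 → close Elkhorn (overflow 10)
  22÷3 = 7 each, +1 to first 1
Round 5: Cedarfen=25 Fernhollow=25 Juniper=31 → close Fernhollow (overflow 17)
  25÷2 = 12 each, +1 to first 1
Round 6: Cedarfen=38 Juniper=43 → close Cedarfen (overflow 29)
  38÷1 = 38 each, +1 to first 0

Closure order: Ironridge, Dunmere, Ashgrove, Elkhorn, Fernhollow, Cedarfen
Last habitat: Juniper with 81 animals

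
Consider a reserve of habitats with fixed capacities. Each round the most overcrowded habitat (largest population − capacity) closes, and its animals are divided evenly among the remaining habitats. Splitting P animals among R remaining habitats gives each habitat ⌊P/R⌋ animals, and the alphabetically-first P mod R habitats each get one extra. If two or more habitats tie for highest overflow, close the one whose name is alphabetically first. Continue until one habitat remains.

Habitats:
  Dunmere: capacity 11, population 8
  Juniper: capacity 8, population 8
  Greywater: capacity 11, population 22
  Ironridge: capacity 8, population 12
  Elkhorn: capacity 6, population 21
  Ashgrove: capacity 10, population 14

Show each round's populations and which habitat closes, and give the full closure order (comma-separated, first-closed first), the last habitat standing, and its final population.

Closure order: Elkhorn, Greywater, Ashgrove, Ironridge, Dunmere
Last habitat: Juniper with 85 animals

Round 1: Ashgrove=14 Dunmere=8 Elkhorn=21 Greywater=22 Ironridge=12 Juniper=8 → close Elkhorn (overflow 15)
  21÷5 = 4 each, +1 to first 1
Round 2: Ashgrove=19 Dunmere=12 Greywater=26 Ironridge=16 Juniper=12 → close Greywater (overflow 15)
  26÷4 = 6 each, +1 to first 2
Round 3: Ashgrove=26 Dunmere=19 Ironridge=22 Juniper=18 → close Ashgrove (overflow 16)
  26÷3 = 8 each, +1 to first 2
Round 4: Dunmere=28 Ironridge=31 Juniper=26 → close Ironridge (overflow 23)
  31÷2 = 15 each, +1 to first 1
Round 5: Dunmere=44 Juniper=41 → close Dunmere (overflow 33)
  44÷1 = 44 each, +1 to first 0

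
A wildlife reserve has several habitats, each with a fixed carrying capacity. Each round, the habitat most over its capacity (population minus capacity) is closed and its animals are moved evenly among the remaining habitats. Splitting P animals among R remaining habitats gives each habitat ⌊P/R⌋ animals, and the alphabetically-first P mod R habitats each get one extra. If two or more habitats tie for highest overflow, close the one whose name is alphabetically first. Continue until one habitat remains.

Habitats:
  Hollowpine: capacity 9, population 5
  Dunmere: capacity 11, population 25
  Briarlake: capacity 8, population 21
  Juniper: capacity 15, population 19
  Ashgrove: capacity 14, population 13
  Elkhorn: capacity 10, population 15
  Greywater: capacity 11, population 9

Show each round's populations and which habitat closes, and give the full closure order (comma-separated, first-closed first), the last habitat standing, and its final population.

Closure order: Dunmere, Briarlake, Elkhorn, Juniper, Ashgrove, Greywater
Last habitat: Hollowpine with 107 animals

Round 1: Ashgrove=13 Briarlake=21 Dunmere=25 Elkhorn=15 Greywater=9 Hollowpine=5 Juniper=19 → close Dunmere (overflow 14)
  25÷6 = 4 each, +1 to first 1
Round 2: Ashgrove=18 Briarlake=25 Elkhorn=19 Greywater=13 Hollowpine=9 Juniper=23 → close Briarlake (overflow 17)
  25÷5 = 5 each, +1 to first 0
Round 3: Ashgrove=23 Elkhorn=24 Greywater=18 Hollowpine=14 Juniper=28 → close Elkhorn (overflow 14)
  24÷4 = 6 each, +1 to first 0
Round 4: Ashgrove=29 Greywater=24 Hollowpine=20 Juniper=34 → close Juniper (overflow 19)
  34÷3 = 11 each, +1 to first 1
Round 5: Ashgrove=41 Greywater=35 Hollowpine=31 → close Ashgrove (overflow 27)
  41÷2 = 20 each, +1 to first 1
Round 6: Greywater=56 Hollowpine=51 → close Greywater (overflow 45)
  56÷1 = 56 each, +1 to first 0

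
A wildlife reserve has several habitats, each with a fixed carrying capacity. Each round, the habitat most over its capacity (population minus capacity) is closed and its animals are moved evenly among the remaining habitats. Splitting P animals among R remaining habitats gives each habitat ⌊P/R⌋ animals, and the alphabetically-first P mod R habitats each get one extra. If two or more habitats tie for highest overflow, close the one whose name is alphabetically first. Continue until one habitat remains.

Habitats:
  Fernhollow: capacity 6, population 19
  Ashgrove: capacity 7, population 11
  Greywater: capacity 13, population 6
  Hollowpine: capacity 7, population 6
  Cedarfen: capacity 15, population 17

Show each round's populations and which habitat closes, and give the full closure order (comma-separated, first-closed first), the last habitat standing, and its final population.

Closure order: Fernhollow, Ashgrove, Cedarfen, Hollowpine
Last habitat: Greywater with 59 animals

Round 1: Ashgrove=11 Cedarfen=17 Fernhollow=19 Greywater=6 Hollowpine=6 → close Fernhollow (overflow 13)
  19÷4 = 4 each, +1 to first 3
Round 2: Ashgrove=16 Cedarfen=22 Greywater=11 Hollowpine=10 → close Ashgrove (overflow 9)
  16÷3 = 5 each, +1 to first 1
Round 3: Cedarfen=28 Greywater=16 Hollowpine=15 → close Cedarfen (overflow 13)
  28÷2 = 14 each, +1 to first 0
Round 4: Greywater=30 Hollowpine=29 → close Hollowpine (overflow 22)
  29÷1 = 29 each, +1 to first 0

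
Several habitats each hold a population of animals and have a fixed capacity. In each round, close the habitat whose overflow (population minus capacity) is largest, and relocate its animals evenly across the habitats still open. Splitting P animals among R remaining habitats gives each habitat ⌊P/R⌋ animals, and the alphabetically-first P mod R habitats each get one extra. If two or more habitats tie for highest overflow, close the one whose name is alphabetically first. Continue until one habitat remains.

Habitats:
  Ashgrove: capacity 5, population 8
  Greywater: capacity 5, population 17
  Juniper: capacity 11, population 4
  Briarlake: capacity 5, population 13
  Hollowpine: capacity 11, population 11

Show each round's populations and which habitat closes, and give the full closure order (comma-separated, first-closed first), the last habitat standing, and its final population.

Round 1: Ashgrove=8 Briarlake=13 Greywater=17 Hollowpine=11 Juniper=4 → close Greywater (overflow 12)
  17÷4 = 4 each, +1 to first 1
Round 2: Ashgrove=13 Briarlake=17 Hollowpine=15 Juniper=8 → close Briarlake (overflow 12)
  17÷3 = 5 each, +1 to first 2
Round 3: Ashgrove=19 Hollowpine=21 Juniper=13 → close Ashgrove (overflow 14)
  19÷2 = 9 each, +1 to first 1
Round 4: Hollowpine=31 Juniper=22 → close Hollowpine (overflow 20)
  31÷1 = 31 each, +1 to first 0

Closure order: Greywater, Briarlake, Ashgrove, Hollowpine
Last habitat: Juniper with 53 animals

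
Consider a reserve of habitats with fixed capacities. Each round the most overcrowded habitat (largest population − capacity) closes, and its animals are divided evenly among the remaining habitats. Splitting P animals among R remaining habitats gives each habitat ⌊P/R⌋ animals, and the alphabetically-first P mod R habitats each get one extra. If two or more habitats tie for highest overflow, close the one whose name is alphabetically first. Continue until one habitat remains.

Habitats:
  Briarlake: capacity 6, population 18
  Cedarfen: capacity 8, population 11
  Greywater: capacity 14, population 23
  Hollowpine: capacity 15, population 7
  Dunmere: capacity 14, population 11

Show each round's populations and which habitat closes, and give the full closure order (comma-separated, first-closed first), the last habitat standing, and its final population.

Closure order: Briarlake, Greywater, Cedarfen, Dunmere
Last habitat: Hollowpine with 70 animals

Round 1: Briarlake=18 Cedarfen=11 Dunmere=11 Greywater=23 Hollowpine=7 → close Briarlake (overflow 12)
  18÷4 = 4 each, +1 to first 2
Round 2: Cedarfen=16 Dunmere=16 Greywater=27 Hollowpine=11 → close Greywater (overflow 13)
  27÷3 = 9 each, +1 to first 0
Round 3: Cedarfen=25 Dunmere=25 Hollowpine=20 → close Cedarfen (overflow 17)
  25÷2 = 12 each, +1 to first 1
Round 4: Dunmere=38 Hollowpine=32 → close Dunmere (overflow 24)
  38÷1 = 38 each, +1 to first 0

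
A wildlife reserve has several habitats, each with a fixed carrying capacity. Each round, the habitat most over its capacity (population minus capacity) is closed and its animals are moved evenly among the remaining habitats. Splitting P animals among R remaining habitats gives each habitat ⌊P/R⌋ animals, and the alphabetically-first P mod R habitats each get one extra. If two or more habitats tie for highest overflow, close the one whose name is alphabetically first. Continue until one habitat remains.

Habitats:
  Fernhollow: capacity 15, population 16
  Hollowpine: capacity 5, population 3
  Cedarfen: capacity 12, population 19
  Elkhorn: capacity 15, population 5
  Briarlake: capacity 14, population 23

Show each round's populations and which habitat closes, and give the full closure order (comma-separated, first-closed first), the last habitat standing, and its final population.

Closure order: Briarlake, Cedarfen, Fernhollow, Hollowpine
Last habitat: Elkhorn with 66 animals

Round 1: Briarlake=23 Cedarfen=19 Elkhorn=5 Fernhollow=16 Hollowpine=3 → close Briarlake (overflow 9)
  23÷4 = 5 each, +1 to first 3
Round 2: Cedarfen=25 Elkhorn=11 Fernhollow=22 Hollowpine=8 → close Cedarfen (overflow 13)
  25÷3 = 8 each, +1 to first 1
Round 3: Elkhorn=20 Fernhollow=30 Hollowpine=16 → close Fernhollow (overflow 15)
  30÷2 = 15 each, +1 to first 0
Round 4: Elkhorn=35 Hollowpine=31 → close Hollowpine (overflow 26)
  31÷1 = 31 each, +1 to first 0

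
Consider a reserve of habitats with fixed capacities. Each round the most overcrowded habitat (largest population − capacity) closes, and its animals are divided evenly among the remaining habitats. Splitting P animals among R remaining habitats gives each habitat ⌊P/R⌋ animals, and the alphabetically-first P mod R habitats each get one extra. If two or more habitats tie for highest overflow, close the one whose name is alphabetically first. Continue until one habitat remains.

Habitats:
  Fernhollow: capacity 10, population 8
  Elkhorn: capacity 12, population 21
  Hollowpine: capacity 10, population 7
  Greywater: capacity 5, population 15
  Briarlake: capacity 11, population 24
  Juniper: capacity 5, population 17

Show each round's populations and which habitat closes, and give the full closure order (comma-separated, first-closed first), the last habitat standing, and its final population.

Round 1: Briarlake=24 Elkhorn=21 Fernhollow=8 Greywater=15 Hollowpine=7 Juniper=17 → close Briarlake (overflow 13)
  24÷5 = 4 each, +1 to first 4
Round 2: Elkhorn=26 Fernhollow=13 Greywater=20 Hollowpine=12 Juniper=21 → close Juniper (overflow 16)
  21÷4 = 5 each, +1 to first 1
Round 3: Elkhorn=32 Fernhollow=18 Greywater=25 Hollowpine=17 → close Elkhorn (overflow 20)
  32÷3 = 10 each, +1 to first 2
Round 4: Fernhollow=29 Greywater=36 Hollowpine=27 → close Greywater (overflow 31)
  36÷2 = 18 each, +1 to first 0
Round 5: Fernhollow=47 Hollowpine=45 → close Fernhollow (overflow 37)
  47÷1 = 47 each, +1 to first 0

Closure order: Briarlake, Juniper, Elkhorn, Greywater, Fernhollow
Last habitat: Hollowpine with 92 animals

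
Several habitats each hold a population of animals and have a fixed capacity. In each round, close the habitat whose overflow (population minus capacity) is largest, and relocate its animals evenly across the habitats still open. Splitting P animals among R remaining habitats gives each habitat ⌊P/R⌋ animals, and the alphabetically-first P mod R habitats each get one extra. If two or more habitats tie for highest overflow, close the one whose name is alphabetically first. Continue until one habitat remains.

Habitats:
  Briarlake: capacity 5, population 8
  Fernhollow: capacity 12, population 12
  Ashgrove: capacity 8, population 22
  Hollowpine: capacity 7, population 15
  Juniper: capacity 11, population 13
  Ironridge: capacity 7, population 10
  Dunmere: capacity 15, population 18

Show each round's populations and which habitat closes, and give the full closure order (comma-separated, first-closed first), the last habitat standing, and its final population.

Round 1: Ashgrove=22 Briarlake=8 Dunmere=18 Fernhollow=12 Hollowpine=15 Ironridge=10 Juniper=13 → close Ashgrove (overflow 14)
  22÷6 = 3 each, +1 to first 4
Round 2: Briarlake=12 Dunmere=22 Fernhollow=16 Hollowpine=19 Ironridge=13 Juniper=16 → close Hollowpine (overflow 12)
  19÷5 = 3 each, +1 to first 4
Round 3: Briarlake=16 Dunmere=26 Fernhollow=20 Ironridge=17 Juniper=19 → close Briarlake (overflow 11)
  16÷4 = 4 each, +1 to first 0
Round 4: Dunmere=30 Fernhollow=24 Ironridge=21 Juniper=23 → close Dunmere (overflow 15)
  30÷3 = 10 each, +1 to first 0
Round 5: Fernhollow=34 Ironridge=31 Juniper=33 → close Ironridge (overflow 24)
  31÷2 = 15 each, +1 to first 1
Round 6: Fernhollow=50 Juniper=48 → close Fernhollow (overflow 38)
  50÷1 = 50 each, +1 to first 0

Closure order: Ashgrove, Hollowpine, Briarlake, Dunmere, Ironridge, Fernhollow
Last habitat: Juniper with 98 animals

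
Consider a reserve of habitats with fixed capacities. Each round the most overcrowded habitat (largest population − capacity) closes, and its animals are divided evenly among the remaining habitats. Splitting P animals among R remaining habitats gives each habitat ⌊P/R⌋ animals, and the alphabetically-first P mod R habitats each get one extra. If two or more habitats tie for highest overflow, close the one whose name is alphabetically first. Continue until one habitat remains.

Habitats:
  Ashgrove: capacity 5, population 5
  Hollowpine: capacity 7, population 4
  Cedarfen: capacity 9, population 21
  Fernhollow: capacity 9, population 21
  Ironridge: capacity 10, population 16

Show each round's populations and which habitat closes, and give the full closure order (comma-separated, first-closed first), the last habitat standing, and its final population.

Closure order: Cedarfen, Fernhollow, Ironridge, Ashgrove
Last habitat: Hollowpine with 67 animals

Round 1: Ashgrove=5 Cedarfen=21 Fernhollow=21 Hollowpine=4 Ironridge=16 → close Cedarfen (overflow 12)
  21÷4 = 5 each, +1 to first 1
Round 2: Ashgrove=11 Fernhollow=26 Hollowpine=9 Ironridge=21 → close Fernhollow (overflow 17)
  26÷3 = 8 each, +1 to first 2
Round 3: Ashgrove=20 Hollowpine=18 Ironridge=29 → close Ironridge (overflow 19)
  29÷2 = 14 each, +1 to first 1
Round 4: Ashgrove=35 Hollowpine=32 → close Ashgrove (overflow 30)
  35÷1 = 35 each, +1 to first 0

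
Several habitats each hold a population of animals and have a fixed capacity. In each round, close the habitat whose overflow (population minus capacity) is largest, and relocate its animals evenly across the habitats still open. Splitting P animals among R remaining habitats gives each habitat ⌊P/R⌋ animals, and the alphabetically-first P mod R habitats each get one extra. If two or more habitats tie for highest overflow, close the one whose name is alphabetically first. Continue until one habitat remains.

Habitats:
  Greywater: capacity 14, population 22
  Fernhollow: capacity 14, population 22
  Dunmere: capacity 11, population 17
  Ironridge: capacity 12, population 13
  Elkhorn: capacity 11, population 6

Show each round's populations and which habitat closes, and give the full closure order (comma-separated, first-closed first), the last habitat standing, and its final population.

Round 1: Dunmere=17 Elkhorn=6 Fernhollow=22 Greywater=22 Ironridge=13 → close Fernhollow (overflow 8)
  22÷4 = 5 each, +1 to first 2
Round 2: Dunmere=23 Elkhorn=12 Greywater=27 Ironridge=18 → close Greywater (overflow 13)
  27÷3 = 9 each, +1 to first 0
Round 3: Dunmere=32 Elkhorn=21 Ironridge=27 → close Dunmere (overflow 21)
  32÷2 = 16 each, +1 to first 0
Round 4: Elkhorn=37 Ironridge=43 → close Ironridge (overflow 31)
  43÷1 = 43 each, +1 to first 0

Closure order: Fernhollow, Greywater, Dunmere, Ironridge
Last habitat: Elkhorn with 80 animals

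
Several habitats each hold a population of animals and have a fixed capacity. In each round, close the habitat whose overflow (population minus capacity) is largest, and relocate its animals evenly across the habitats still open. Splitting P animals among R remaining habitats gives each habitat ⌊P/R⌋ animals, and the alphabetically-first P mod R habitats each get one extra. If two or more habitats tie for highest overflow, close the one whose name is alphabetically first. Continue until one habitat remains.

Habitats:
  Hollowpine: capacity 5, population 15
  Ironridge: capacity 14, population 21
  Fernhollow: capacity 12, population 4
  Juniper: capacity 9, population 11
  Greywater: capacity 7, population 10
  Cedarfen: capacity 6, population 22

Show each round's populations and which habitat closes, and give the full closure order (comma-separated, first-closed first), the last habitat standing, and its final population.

Closure order: Cedarfen, Hollowpine, Ironridge, Greywater, Juniper
Last habitat: Fernhollow with 83 animals

Round 1: Cedarfen=22 Fernhollow=4 Greywater=10 Hollowpine=15 Ironridge=21 Juniper=11 → close Cedarfen (overflow 16)
  22÷5 = 4 each, +1 to first 2
Round 2: Fernhollow=9 Greywater=15 Hollowpine=19 Ironridge=25 Juniper=15 → close Hollowpine (overflow 14)
  19÷4 = 4 each, +1 to first 3
Round 3: Fernhollow=14 Greywater=20 Ironridge=30 Juniper=19 → close Ironridge (overflow 16)
  30÷3 = 10 each, +1 to first 0
Round 4: Fernhollow=24 Greywater=30 Juniper=29 → close Greywater (overflow 23)
  30÷2 = 15 each, +1 to first 0
Round 5: Fernhollow=39 Juniper=44 → close Juniper (overflow 35)
  44÷1 = 44 each, +1 to first 0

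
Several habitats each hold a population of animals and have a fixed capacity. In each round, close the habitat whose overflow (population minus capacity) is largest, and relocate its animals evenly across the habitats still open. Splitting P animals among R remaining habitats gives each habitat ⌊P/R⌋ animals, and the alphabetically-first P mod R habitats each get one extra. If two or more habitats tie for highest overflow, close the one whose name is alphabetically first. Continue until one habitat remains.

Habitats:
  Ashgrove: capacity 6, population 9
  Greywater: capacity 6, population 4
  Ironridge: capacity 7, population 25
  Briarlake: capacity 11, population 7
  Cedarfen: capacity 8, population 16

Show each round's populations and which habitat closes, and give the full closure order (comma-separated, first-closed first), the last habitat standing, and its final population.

Round 1: Ashgrove=9 Briarlake=7 Cedarfen=16 Greywater=4 Ironridge=25 → close Ironridge (overflow 18)
  25÷4 = 6 each, +1 to first 1
Round 2: Ashgrove=16 Briarlake=13 Cedarfen=22 Greywater=10 → close Cedarfen (overflow 14)
  22÷3 = 7 each, +1 to first 1
Round 3: Ashgrove=24 Briarlake=20 Greywater=17 → close Ashgrove (overflow 18)
  24÷2 = 12 each, +1 to first 0
Round 4: Briarlake=32 Greywater=29 → close Greywater (overflow 23)
  29÷1 = 29 each, +1 to first 0

Closure order: Ironridge, Cedarfen, Ashgrove, Greywater
Last habitat: Briarlake with 61 animals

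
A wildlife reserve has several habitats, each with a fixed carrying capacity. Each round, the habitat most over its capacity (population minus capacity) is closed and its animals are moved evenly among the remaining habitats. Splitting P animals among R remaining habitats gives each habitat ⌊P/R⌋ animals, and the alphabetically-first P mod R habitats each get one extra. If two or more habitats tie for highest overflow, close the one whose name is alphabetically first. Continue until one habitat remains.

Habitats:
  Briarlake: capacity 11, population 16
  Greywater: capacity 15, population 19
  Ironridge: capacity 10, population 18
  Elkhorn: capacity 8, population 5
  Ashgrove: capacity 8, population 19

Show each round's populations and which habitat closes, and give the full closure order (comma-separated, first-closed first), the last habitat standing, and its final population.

Closure order: Ashgrove, Ironridge, Briarlake, Greywater
Last habitat: Elkhorn with 77 animals

Round 1: Ashgrove=19 Briarlake=16 Elkhorn=5 Greywater=19 Ironridge=18 → close Ashgrove (overflow 11)
  19÷4 = 4 each, +1 to first 3
Round 2: Briarlake=21 Elkhorn=10 Greywater=24 Ironridge=22 → close Ironridge (overflow 12)
  22÷3 = 7 each, +1 to first 1
Round 3: Briarlake=29 Elkhorn=17 Greywater=31 → close Briarlake (overflow 18)
  29÷2 = 14 each, +1 to first 1
Round 4: Elkhorn=32 Greywater=45 → close Greywater (overflow 30)
  45÷1 = 45 each, +1 to first 0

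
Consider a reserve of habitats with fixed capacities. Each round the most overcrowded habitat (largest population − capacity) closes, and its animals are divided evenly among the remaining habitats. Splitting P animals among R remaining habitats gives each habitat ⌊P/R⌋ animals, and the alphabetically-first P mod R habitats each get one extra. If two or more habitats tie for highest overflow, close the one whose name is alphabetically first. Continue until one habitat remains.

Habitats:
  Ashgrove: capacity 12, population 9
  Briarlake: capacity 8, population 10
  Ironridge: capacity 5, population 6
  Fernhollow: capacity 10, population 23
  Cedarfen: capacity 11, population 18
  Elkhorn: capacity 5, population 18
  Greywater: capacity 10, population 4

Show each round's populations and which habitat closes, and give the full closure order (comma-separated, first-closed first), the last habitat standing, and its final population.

Closure order: Elkhorn, Fernhollow, Cedarfen, Briarlake, Ironridge, Ashgrove
Last habitat: Greywater with 88 animals

Round 1: Ashgrove=9 Briarlake=10 Cedarfen=18 Elkhorn=18 Fernhollow=23 Greywater=4 Ironridge=6 → close Elkhorn (overflow 13)
  18÷6 = 3 each, +1 to first 0
Round 2: Ashgrove=12 Briarlake=13 Cedarfen=21 Fernhollow=26 Greywater=7 Ironridge=9 → close Fernhollow (overflow 16)
  26÷5 = 5 each, +1 to first 1
Round 3: Ashgrove=18 Briarlake=18 Cedarfen=26 Greywater=12 Ironridge=14 → close Cedarfen (overflow 15)
  26÷4 = 6 each, +1 to first 2
Round 4: Ashgrove=25 Briarlake=25 Greywater=18 Ironridge=20 → close Briarlake (overflow 17)
  25÷3 = 8 each, +1 to first 1
Round 5: Ashgrove=34 Greywater=26 Ironridge=28 → close Ironridge (overflow 23)
  28÷2 = 14 each, +1 to first 0
Round 6: Ashgrove=48 Greywater=40 → close Ashgrove (overflow 36)
  48÷1 = 48 each, +1 to first 0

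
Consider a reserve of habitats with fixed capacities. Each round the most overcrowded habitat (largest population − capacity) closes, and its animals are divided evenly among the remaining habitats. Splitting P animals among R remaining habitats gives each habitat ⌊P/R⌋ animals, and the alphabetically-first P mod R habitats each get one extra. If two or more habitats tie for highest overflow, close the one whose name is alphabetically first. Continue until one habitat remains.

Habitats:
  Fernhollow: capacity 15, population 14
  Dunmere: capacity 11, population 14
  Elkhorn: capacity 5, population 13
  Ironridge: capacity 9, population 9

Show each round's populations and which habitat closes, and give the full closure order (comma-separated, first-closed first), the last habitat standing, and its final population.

Round 1: Dunmere=14 Elkhorn=13 Fernhollow=14 Ironridge=9 → close Elkhorn (overflow 8)
  13÷3 = 4 each, +1 to first 1
Round 2: Dunmere=19 Fernhollow=18 Ironridge=13 → close Dunmere (overflow 8)
  19÷2 = 9 each, +1 to first 1
Round 3: Fernhollow=28 Ironridge=22 → close Fernhollow (overflow 13)
  28÷1 = 28 each, +1 to first 0

Closure order: Elkhorn, Dunmere, Fernhollow
Last habitat: Ironridge with 50 animals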